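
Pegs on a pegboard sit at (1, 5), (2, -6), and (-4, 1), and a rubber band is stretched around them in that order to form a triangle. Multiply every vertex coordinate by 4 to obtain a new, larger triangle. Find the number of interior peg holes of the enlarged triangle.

By the shoelace formula, twice the signed area is |[1·(-6) − 2·5] + [2·1 − (-4)·(-6)] + [(-4)·5 − 1·1]| = 59, so the area is 59/2.
The number of boundary lattice points is Σ gcd(|Δx|,|Δy|) = gcd(1,11) + gcd(6,7) + gcd(5,4) = 1+1+1 = 3.
Scaling by 4 multiplies the area by 4² = 16 (so the new area is 472) and multiplies the boundary lattice-point count by 4, giving 12.
By Pick's theorem, the interior count of the dilated polygon is 472 − 12/2 + 1 = 467.

467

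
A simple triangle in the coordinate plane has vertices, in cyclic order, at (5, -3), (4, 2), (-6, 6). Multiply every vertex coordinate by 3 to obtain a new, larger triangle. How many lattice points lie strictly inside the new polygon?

202

Using the shoelace formula, 2A = |(5·2 − 4·(-3)) + (4·6 − (-6)·2) + ((-6)·(-3) − 5·6)| = 46, so the area is 23.
The number of boundary lattice points is Σ gcd(|Δx|,|Δy|) = gcd(1,5) + gcd(10,4) + gcd(11,9) = 1+2+1 = 4.
Scaling by 3 multiplies the area by 3² = 9 (so the new area is 207) and multiplies the boundary lattice-point count by 3, giving 12.
By Pick's theorem, the interior count of the dilated polygon is 207 − 12/2 + 1 = 202.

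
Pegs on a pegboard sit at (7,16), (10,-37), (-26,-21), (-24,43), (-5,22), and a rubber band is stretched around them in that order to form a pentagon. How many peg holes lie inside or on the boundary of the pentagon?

1888

By the shoelace formula, twice the signed area is |(7·(-37) − 10·16) + (10·(-21) − (-26)·(-37)) + ((-26)·43 − (-24)·(-21)) + ((-24)·22 − (-5)·43) + ((-5)·16 − 7·22)| = 3760, so the area is 1880.
Along each edge there are gcd(|Δx|,|Δy|)+1 lattice points, so counting each shared vertex once the boundary has gcd(3,53) + gcd(36,16) + gcd(2,64) + gcd(19,21) + gcd(12,6) = 1+4+2+1+6 = 14.
Pick's theorem gives I = A − B/2 + 1 = 1880 − 14/2 + 1 = 1874, so the closed region contains I + B = 1874 + 14 = 1888 lattice points.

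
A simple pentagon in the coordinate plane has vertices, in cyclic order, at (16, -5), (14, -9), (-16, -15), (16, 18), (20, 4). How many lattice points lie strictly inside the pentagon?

Using the shoelace formula, 2A = |(16·(-9) − 14·(-5)) + (14·(-15) − (-16)·(-9)) + ((-16)·18 − 16·(-15)) + (16·4 − 20·18) + (20·(-5) − 16·4)| = 936, so the area is 468.
The number of boundary lattice points is Σ gcd(|Δx|,|Δy|) = gcd(2,4) + gcd(30,6) + gcd(32,33) + gcd(4,14) + gcd(4,9) = 2+6+1+2+1 = 12.
By Pick's theorem A = I + B/2 − 1, so I = 468 − 12/2 + 1 = 463.

463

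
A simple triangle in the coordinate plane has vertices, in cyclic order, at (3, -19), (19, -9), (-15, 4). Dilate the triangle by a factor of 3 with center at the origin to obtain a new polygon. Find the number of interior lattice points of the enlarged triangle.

2461

By the shoelace formula, twice the signed area is |[3·(-9) − 19·(-19)] + [19·4 − (-15)·(-9)] + [(-15)·(-19) − 3·4]| = 548, so the area is 274.
Summing gcd(|Δx|,|Δy|) over the edges gives the boundary count: gcd(16,10) + gcd(34,13) + gcd(18,23) = 2+1+1 = 4.
Scaling by 3 multiplies the area by 3² = 9 (so the new area is 2466) and multiplies the boundary lattice-point count by 3, giving 12.
By Pick's theorem, the interior count of the dilated polygon is 2466 − 12/2 + 1 = 2461.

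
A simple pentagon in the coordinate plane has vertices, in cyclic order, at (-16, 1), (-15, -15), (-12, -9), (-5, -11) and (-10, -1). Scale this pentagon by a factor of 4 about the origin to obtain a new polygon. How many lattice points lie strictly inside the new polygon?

1305

Using the shoelace formula, 2A = |((-16)·(-15) − (-15)·1) + ((-15)·(-9) − (-12)·(-15)) + ((-12)·(-11) − (-5)·(-9)) + ((-5)·(-1) − (-10)·(-11)) + ((-10)·1 − (-16)·(-1))| = 166, so the area is 83.
Along each edge there are gcd(|Δx|,|Δy|)+1 lattice points, so counting each shared vertex once the boundary has gcd(1,16) + gcd(3,6) + gcd(7,2) + gcd(5,10) + gcd(6,2) = 1+3+1+5+2 = 12.
Scaling by 4 multiplies the area by 4² = 16 (so the new area is 1328) and multiplies the boundary lattice-point count by 4, giving 48.
By Pick's theorem, the interior count of the dilated polygon is 1328 − 48/2 + 1 = 1305.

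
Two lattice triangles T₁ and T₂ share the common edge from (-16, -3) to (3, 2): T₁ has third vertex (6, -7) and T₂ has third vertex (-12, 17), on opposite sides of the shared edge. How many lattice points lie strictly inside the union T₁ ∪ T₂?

262

The union is the simple quadrilateral with vertices (-16, -3), (6, -7), (3, 2), (-12, 17) in order.
By the shoelace formula, twice the signed area is |[(-16)·(-7) − 6·(-3)] + [6·2 − 3·(-7)] + [3·17 − (-12)·2] + [(-12)·(-3) − (-16)·17]| = 546, so the area is 273.
Summing gcd(|Δx|,|Δy|) over the edges gives the boundary count: gcd(22,4) + gcd(3,9) + gcd(15,15) + gcd(4,20) = 2+3+15+4 = 24.
By Pick's theorem I = A − B/2 + 1 = 273 − 24/2 + 1 = 262.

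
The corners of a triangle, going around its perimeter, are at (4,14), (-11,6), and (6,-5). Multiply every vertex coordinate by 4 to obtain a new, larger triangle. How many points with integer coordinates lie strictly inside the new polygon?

2403

The shoelace formula gives twice the area as |(4·6 − (-11)·14) + ((-11)·(-5) − 6·6) + (6·14 − 4·(-5))| = 301, so the area is 150.5.
The number of boundary lattice points is Σ gcd(|Δx|,|Δy|) = gcd(15,8) + gcd(17,11) + gcd(2,19) = 1+1+1 = 3.
Scaling by 4 multiplies the area by 4² = 16 (so the new area is 2408) and multiplies the boundary lattice-point count by 4, giving 12.
By Pick's theorem, the interior count of the dilated polygon is 2408 − 12/2 + 1 = 2403.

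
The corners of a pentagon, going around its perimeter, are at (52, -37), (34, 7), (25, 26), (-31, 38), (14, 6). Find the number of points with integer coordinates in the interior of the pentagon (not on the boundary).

The shoelace formula gives twice the area as |(52·7 − 34·(-37)) + (34·26 − 25·7) + (25·38 − (-31)·26) + ((-31)·6 − 14·38) + (14·(-37) − 52·6)| = 2539, so the area is 2539/2.
Summing gcd(|Δx|,|Δy|) over the edges gives the boundary count: gcd(18,44) + gcd(9,19) + gcd(56,12) + gcd(45,32) + gcd(38,43) = 2+1+4+1+1 = 9.
Pick's theorem gives I = A − B/2 + 1 = 2539/2 − 9/2 + 1 = 1266.

1266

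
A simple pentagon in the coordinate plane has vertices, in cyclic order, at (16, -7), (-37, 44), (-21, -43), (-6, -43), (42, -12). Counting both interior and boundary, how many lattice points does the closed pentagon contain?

The shoelace formula gives twice the area as |(16·44 − (-37)·(-7)) + ((-37)·(-43) − (-21)·44) + ((-21)·(-43) − (-6)·(-43)) + ((-6)·(-12) − 42·(-43)) + (42·(-7) − 16·(-12))| = 5381, so the area is 5381/2.
The number of boundary lattice points is Σ gcd(|Δx|,|Δy|) = gcd(53,51) + gcd(16,87) + gcd(15,0) + gcd(48,31) + gcd(26,5) = 1+1+15+1+1 = 19.
Pick's theorem gives I = A − B/2 + 1 = 5381/2 − 19/2 + 1 = 2682, so the closed region contains I + B = 2682 + 19 = 2701 lattice points.

2701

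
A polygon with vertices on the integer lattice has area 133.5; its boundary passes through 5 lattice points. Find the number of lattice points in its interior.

132

From Pick's theorem, I = A − B/2 + 1 = 133.5 − 5/2 + 1 = 132.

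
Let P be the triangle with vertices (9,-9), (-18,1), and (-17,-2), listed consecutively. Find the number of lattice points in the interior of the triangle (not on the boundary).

The shoelace formula gives twice the area as |(9·1 − (-18)·(-9)) + ((-18)·(-2) − (-17)·1) + ((-17)·(-9) − 9·(-2))| = 71, so the area is 35.5.
Summing gcd(|Δx|,|Δy|) over the edges gives the boundary count: gcd(27,10) + gcd(1,3) + gcd(26,7) = 1+1+1 = 3.
By Pick's theorem A = I + B/2 − 1, so I = 35.5 − 3/2 + 1 = 35.

35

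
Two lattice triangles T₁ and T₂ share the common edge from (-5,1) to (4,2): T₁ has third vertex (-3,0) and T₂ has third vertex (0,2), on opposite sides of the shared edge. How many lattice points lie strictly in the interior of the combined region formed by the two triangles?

5

The union is the simple quadrilateral with vertices (-5,1), (-3,0), (4,2), (0,2) in order.
Using the shoelace formula, 2A = |((-5)·0 − (-3)·1) + ((-3)·2 − 4·0) + (4·2 − 0·2) + (0·1 − (-5)·2)| = 15, so the area is 7.5.
Along each edge there are gcd(|Δx|,|Δy|)+1 lattice points, so counting each shared vertex once the boundary has gcd(2,1) + gcd(7,2) + gcd(4,0) + gcd(5,1) = 1+1+4+1 = 7.
By Pick's theorem I = A − B/2 + 1 = 7.5 − 7/2 + 1 = 5.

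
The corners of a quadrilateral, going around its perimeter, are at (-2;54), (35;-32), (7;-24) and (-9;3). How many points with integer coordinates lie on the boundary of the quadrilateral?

The number of boundary lattice points is Σ gcd(|Δx|,|Δy|) = gcd(37,86) + gcd(28,8) + gcd(16,27) + gcd(7,51) = 1+4+1+1 = 7.

7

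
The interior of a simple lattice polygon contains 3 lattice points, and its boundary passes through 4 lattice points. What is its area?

4

By Pick's theorem, A = I + B/2 − 1 = 3 + 4/2 − 1 = 4.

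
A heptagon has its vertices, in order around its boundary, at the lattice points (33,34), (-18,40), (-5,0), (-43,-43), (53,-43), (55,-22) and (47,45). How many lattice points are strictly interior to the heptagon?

5597

Using the shoelace formula, 2A = |(33·40 − (-18)·34) + ((-18)·0 − (-5)·40) + ((-5)·(-43) − (-43)·0) + ((-43)·(-43) − 53·(-43)) + (53·(-22) − 55·(-43)) + (55·45 − 47·(-22)) + (47·34 − 33·45)| = 11296, so the area is 5648.
Summing gcd(|Δx|,|Δy|) over the edges gives the boundary count: gcd(51,6) + gcd(13,40) + gcd(38,43) + gcd(96,0) + gcd(2,21) + gcd(8,67) + gcd(14,11) = 3+1+1+96+1+1+1 = 104.
Pick's theorem gives I = A − B/2 + 1 = 5648 − 104/2 + 1 = 5597.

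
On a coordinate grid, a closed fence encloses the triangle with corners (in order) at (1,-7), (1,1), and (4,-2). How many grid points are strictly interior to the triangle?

The shoelace formula gives twice the area as |(1·1 − 1·(-7)) + (1·(-2) − 4·1) + (4·(-7) − 1·(-2))| = 24, so the area is 12.
Along each edge there are gcd(|Δx|,|Δy|)+1 lattice points, so counting each shared vertex once the boundary has gcd(0,8) + gcd(3,3) + gcd(3,5) = 8+3+1 = 12.
By Pick's theorem A = I + B/2 − 1, so I = 12 − 12/2 + 1 = 7.

7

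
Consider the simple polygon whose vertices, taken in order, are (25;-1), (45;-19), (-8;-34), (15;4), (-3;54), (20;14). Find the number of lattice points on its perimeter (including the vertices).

The number of boundary lattice points is Σ gcd(|Δx|,|Δy|) = gcd(20,18) + gcd(53,15) + gcd(23,38) + gcd(18,50) + gcd(23,40) + gcd(5,15) = 2+1+1+2+1+5 = 12.

12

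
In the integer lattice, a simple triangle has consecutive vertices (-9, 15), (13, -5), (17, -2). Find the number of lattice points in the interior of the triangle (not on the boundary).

72

Using the shoelace formula, 2A = |((-9)·(-5) − 13·15) + (13·(-2) − 17·(-5)) + (17·15 − (-9)·(-2))| = 146, so the area is 73.
The number of boundary lattice points is Σ gcd(|Δx|,|Δy|) = gcd(22,20) + gcd(4,3) + gcd(26,17) = 2+1+1 = 4.
By Pick's theorem A = I + B/2 − 1, so I = 73 − 4/2 + 1 = 72.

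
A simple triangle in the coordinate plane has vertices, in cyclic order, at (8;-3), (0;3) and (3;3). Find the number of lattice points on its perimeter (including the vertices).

Summing gcd(|Δx|,|Δy|) over the edges gives the boundary count: gcd(8,6) + gcd(3,0) + gcd(5,6) = 2+3+1 = 6.

6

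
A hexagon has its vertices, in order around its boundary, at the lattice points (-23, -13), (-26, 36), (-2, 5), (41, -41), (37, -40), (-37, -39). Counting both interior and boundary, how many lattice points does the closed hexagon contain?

2409

By the shoelace formula, twice the signed area is |[(-23)·36 − (-26)·(-13)] + [(-26)·5 − (-2)·36] + [(-2)·(-41) − 41·5] + [41·(-40) − 37·(-41)] + [37·(-39) − (-37)·(-40)] + [(-37)·(-13) − (-23)·(-39)]| = 4809, so the area is 4809/2.
The number of boundary lattice points is Σ gcd(|Δx|,|Δy|) = gcd(3,49) + gcd(24,31) + gcd(43,46) + gcd(4,1) + gcd(74,1) + gcd(14,26) = 1+1+1+1+1+2 = 7.
Pick's theorem gives I = A − B/2 + 1 = 4809/2 − 7/2 + 1 = 2402, so the closed region contains I + B = 2402 + 7 = 2409 lattice points.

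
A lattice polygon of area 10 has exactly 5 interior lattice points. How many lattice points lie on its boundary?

Pick's theorem gives A = I + B/2 − 1, so B = 2(A − I + 1) = 2(10 − 5 + 1) = 12.

12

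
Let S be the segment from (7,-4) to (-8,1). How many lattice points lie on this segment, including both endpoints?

The number of lattice points on a segment between lattice points is gcd(|Δx|,|Δy|) + 1 = gcd(15,5) + 1 = 5 + 1 = 6.

6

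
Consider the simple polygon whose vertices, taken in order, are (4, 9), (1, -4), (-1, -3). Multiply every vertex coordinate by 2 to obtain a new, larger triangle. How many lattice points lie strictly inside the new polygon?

56

By the shoelace formula, twice the signed area is |[4·(-4) − 1·9] + [1·(-3) − (-1)·(-4)] + [(-1)·9 − 4·(-3)]| = 29, so the area is 29/2.
Along each edge there are gcd(|Δx|,|Δy|)+1 lattice points, so counting each shared vertex once the boundary has gcd(3,13) + gcd(2,1) + gcd(5,12) = 1+1+1 = 3.
Scaling by 2 multiplies the area by 2² = 4 (so the new area is 58) and multiplies the boundary lattice-point count by 2, giving 6.
By Pick's theorem, the interior count of the dilated polygon is 58 − 6/2 + 1 = 56.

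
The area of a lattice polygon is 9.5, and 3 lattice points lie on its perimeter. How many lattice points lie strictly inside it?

9

Pick's theorem A = I + B/2 − 1 rearranges to I = A − B/2 + 1 = 9.5 − 3/2 + 1 = 9.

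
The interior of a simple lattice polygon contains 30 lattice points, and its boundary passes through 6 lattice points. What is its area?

Pick's theorem states A = I + B/2 − 1, so A = 30 + 6/2 − 1 = 32.

32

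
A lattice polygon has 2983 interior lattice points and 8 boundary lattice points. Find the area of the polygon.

By Pick's theorem, A = I + B/2 − 1 = 2983 + 8/2 − 1 = 2986.

2986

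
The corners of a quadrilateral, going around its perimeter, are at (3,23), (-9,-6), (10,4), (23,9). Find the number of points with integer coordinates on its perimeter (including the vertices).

5

The number of boundary lattice points is Σ gcd(|Δx|,|Δy|) = gcd(12,29) + gcd(19,10) + gcd(13,5) + gcd(20,14) = 1+1+1+2 = 5.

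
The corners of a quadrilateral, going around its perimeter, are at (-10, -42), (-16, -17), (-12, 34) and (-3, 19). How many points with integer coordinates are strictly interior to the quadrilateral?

528

Using the shoelace formula, 2A = |((-10)·(-17) − (-16)·(-42)) + ((-16)·34 − (-12)·(-17)) + ((-12)·19 − (-3)·34) + ((-3)·(-42) − (-10)·19)| = 1060, so the area is 530.
The number of boundary lattice points is Σ gcd(|Δx|,|Δy|) = gcd(6,25) + gcd(4,51) + gcd(9,15) + gcd(7,61) = 1+1+3+1 = 6.
Pick's theorem gives I = A − B/2 + 1 = 530 − 6/2 + 1 = 528.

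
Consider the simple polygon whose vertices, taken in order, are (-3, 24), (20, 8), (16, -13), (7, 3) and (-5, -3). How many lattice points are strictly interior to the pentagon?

By the shoelace formula, twice the signed area is |[(-3)·8 − 20·24] + [20·(-13) − 16·8] + [16·3 − 7·(-13)] + [7·(-3) − (-5)·3] + [(-5)·24 − (-3)·(-3)]| = 888, so the area is 444.
Summing gcd(|Δx|,|Δy|) over the edges gives the boundary count: gcd(23,16) + gcd(4,21) + gcd(9,16) + gcd(12,6) + gcd(2,27) = 1+1+1+6+1 = 10.
Pick's theorem gives I = A − B/2 + 1 = 444 − 10/2 + 1 = 440.

440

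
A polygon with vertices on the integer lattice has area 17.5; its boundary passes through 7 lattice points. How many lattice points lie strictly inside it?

Pick's theorem A = I + B/2 − 1 rearranges to I = A − B/2 + 1 = 17.5 − 7/2 + 1 = 15.

15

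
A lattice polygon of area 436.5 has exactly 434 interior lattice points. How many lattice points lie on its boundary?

7

Pick's theorem gives A = I + B/2 − 1, so B = 2(A − I + 1) = 2(436.5 − 434 + 1) = 7.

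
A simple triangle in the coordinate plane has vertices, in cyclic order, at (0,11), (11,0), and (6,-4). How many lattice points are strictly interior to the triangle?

Using the shoelace formula, 2A = |(0·0 − 11·11) + (11·(-4) − 6·0) + (6·11 − 0·(-4))| = 99, so the area is 99/2.
Summing gcd(|Δx|,|Δy|) over the edges gives the boundary count: gcd(11,11) + gcd(5,4) + gcd(6,15) = 11+1+3 = 15.
By Pick's theorem A = I + B/2 − 1, so I = 99/2 − 15/2 + 1 = 43.

43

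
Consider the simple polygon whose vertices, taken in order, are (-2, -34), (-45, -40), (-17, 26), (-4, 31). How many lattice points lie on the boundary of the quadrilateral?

5

The number of boundary lattice points is Σ gcd(|Δx|,|Δy|) = gcd(43,6) + gcd(28,66) + gcd(13,5) + gcd(2,65) = 1+2+1+1 = 5.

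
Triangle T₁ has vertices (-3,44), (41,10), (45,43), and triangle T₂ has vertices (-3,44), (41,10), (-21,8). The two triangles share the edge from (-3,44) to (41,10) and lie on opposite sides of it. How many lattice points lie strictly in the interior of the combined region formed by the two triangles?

1882

The union is the simple quadrilateral with vertices (-3,44), (45,43), (41,10), (-21,8) in order.
Using the shoelace formula, 2A = |[(-3)·43 − 45·44] + [45·10 − 41·43] + [41·8 − (-21)·10] + [(-21)·44 − (-3)·8]| = 3784, so the area is 1892.
Summing gcd(|Δx|,|Δy|) over the edges gives the boundary count: gcd(48,1) + gcd(4,33) + gcd(62,2) + gcd(18,36) = 1+1+2+18 = 22.
By Pick's theorem I = A − B/2 + 1 = 1892 − 22/2 + 1 = 1882.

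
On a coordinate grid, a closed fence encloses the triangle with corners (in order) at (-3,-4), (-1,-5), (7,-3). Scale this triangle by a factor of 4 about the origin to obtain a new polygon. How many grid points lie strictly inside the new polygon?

Using the shoelace formula, 2A = |[(-3)·(-5) − (-1)·(-4)] + [(-1)·(-3) − 7·(-5)] + [7·(-4) − (-3)·(-3)]| = 12, so the area is 6.
Summing gcd(|Δx|,|Δy|) over the edges gives the boundary count: gcd(2,1) + gcd(8,2) + gcd(10,1) = 1+2+1 = 4.
Scaling by 4 multiplies the area by 4² = 16 (so the new area is 96) and multiplies the boundary lattice-point count by 4, giving 16.
By Pick's theorem, the interior count of the dilated polygon is 96 − 16/2 + 1 = 89.

89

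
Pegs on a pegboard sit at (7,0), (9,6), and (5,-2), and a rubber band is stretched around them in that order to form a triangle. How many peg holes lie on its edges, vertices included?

Along each edge there are gcd(|Δx|,|Δy|)+1 lattice points, so counting each shared vertex once the boundary has gcd(2,6) + gcd(4,8) + gcd(2,2) = 2+4+2 = 8.

8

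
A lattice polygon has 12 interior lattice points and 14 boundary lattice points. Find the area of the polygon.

Pick's theorem states A = I + B/2 − 1, so A = 12 + 14/2 − 1 = 18.

18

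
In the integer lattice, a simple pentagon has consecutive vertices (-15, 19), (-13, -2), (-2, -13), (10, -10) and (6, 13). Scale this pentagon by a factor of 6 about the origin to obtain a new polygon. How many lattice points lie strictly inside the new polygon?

Using the shoelace formula, 2A = |[(-15)·(-2) − (-13)·19] + [(-13)·(-13) − (-2)·(-2)] + [(-2)·(-10) − 10·(-13)] + [10·13 − 6·(-10)] + [6·19 − (-15)·13]| = 1091, so the area is 1091/2.
The number of boundary lattice points is Σ gcd(|Δx|,|Δy|) = gcd(2,21) + gcd(11,11) + gcd(12,3) + gcd(4,23) + gcd(21,6) = 1+11+3+1+3 = 19.
Scaling by 6 multiplies the area by 6² = 36 (so the new area is 19638) and multiplies the boundary lattice-point count by 6, giving 114.
By Pick's theorem, the interior count of the dilated polygon is 19638 − 114/2 + 1 = 19582.

19582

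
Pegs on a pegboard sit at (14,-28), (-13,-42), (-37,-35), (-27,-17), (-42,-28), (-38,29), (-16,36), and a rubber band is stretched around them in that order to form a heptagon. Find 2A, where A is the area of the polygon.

Using the shoelace formula, 2A = |(14·(-42) − (-13)·(-28)) + ((-13)·(-35) − (-37)·(-42)) + ((-37)·(-17) − (-27)·(-35)) + ((-27)·(-28) − (-42)·(-17)) + ((-42)·29 − (-38)·(-28)) + ((-38)·36 − (-16)·29) + ((-16)·(-28) − 14·36)| = 5567, so the area is 2783.5.

5567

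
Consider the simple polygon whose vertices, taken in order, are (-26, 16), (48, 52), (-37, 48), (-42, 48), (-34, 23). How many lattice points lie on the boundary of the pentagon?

Along each edge there are gcd(|Δx|,|Δy|)+1 lattice points, so counting each shared vertex once the boundary has gcd(74,36) + gcd(85,4) + gcd(5,0) + gcd(8,25) + gcd(8,7) = 2+1+5+1+1 = 10.

10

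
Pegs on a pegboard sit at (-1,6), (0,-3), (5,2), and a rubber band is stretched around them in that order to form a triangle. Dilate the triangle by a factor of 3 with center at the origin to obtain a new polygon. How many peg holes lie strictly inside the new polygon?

214

The shoelace formula gives twice the area as |[(-1)·(-3) − 0·6] + [0·2 − 5·(-3)] + [5·6 − (-1)·2]| = 50, so the area is 25.
Summing gcd(|Δx|,|Δy|) over the edges gives the boundary count: gcd(1,9) + gcd(5,5) + gcd(6,4) = 1+5+2 = 8.
Scaling by 3 multiplies the area by 3² = 9 (so the new area is 225) and multiplies the boundary lattice-point count by 3, giving 24.
By Pick's theorem, the interior count of the dilated polygon is 225 − 24/2 + 1 = 214.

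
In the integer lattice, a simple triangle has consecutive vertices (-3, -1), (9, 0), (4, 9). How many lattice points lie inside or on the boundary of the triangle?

59

The shoelace formula gives twice the area as |((-3)·0 − 9·(-1)) + (9·9 − 4·0) + (4·(-1) − (-3)·9)| = 113, so the area is 56.5.
Along each edge there are gcd(|Δx|,|Δy|)+1 lattice points, so counting each shared vertex once the boundary has gcd(12,1) + gcd(5,9) + gcd(7,10) = 1+1+1 = 3.
Pick's theorem gives I = A − B/2 + 1 = 56.5 − 3/2 + 1 = 56, so the closed region contains I + B = 56 + 3 = 59 lattice points.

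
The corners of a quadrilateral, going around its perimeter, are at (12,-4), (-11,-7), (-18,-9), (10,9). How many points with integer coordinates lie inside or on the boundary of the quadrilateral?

191

By the shoelace formula, twice the signed area is |[12·(-7) − (-11)·(-4)] + [(-11)·(-9) − (-18)·(-7)] + [(-18)·9 − 10·(-9)] + [10·(-4) − 12·9]| = 375, so the area is 187.5.
The number of boundary lattice points is Σ gcd(|Δx|,|Δy|) = gcd(23,3) + gcd(7,2) + gcd(28,18) + gcd(2,13) = 1+1+2+1 = 5.
Pick's theorem gives I = A − B/2 + 1 = 187.5 − 5/2 + 1 = 186, so the closed region contains I + B = 186 + 5 = 191 lattice points.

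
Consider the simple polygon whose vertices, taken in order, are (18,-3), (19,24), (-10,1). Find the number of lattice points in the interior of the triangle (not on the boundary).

By the shoelace formula, twice the signed area is |[18·24 − 19·(-3)] + [19·1 − (-10)·24] + [(-10)·(-3) − 18·1]| = 760, so the area is 380.
Summing gcd(|Δx|,|Δy|) over the edges gives the boundary count: gcd(1,27) + gcd(29,23) + gcd(28,4) = 1+1+4 = 6.
Pick's theorem gives I = A − B/2 + 1 = 380 − 6/2 + 1 = 378.

378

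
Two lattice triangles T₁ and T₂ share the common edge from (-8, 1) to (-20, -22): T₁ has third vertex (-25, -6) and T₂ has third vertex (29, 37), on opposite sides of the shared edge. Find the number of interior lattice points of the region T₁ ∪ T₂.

362

The union is the simple quadrilateral with vertices (-8, 1), (-25, -6), (-20, -22), (29, 37) in order.
Using the shoelace formula, 2A = |[(-8)·(-6) − (-25)·1] + [(-25)·(-22) − (-20)·(-6)] + [(-20)·37 − 29·(-22)] + [29·1 − (-8)·37]| = 726, so the area is 363.
Summing gcd(|Δx|,|Δy|) over the edges gives the boundary count: gcd(17,7) + gcd(5,16) + gcd(49,59) + gcd(37,36) = 1+1+1+1 = 4.
By Pick's theorem I = A − B/2 + 1 = 363 − 4/2 + 1 = 362.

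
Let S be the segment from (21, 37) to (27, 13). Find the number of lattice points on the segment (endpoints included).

7

The number of lattice points on a segment between lattice points is gcd(|Δx|,|Δy|) + 1 = gcd(6,24) + 1 = 6 + 1 = 7.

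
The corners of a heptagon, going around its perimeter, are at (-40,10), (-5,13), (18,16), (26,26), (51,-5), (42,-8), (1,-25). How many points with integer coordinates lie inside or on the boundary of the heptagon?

2215

By the shoelace formula, twice the signed area is |((-40)·13 − (-5)·10) + ((-5)·16 − 18·13) + (18·26 − 26·16) + (26·(-5) − 51·26) + (51·(-8) − 42·(-5)) + (42·(-25) − 1·(-8)) + (1·10 − (-40)·(-25))| = 4418, so the area is 2209.
The number of boundary lattice points is Σ gcd(|Δx|,|Δy|) = gcd(35,3) + gcd(23,3) + gcd(8,10) + gcd(25,31) + gcd(9,3) + gcd(41,17) + gcd(41,35) = 1+1+2+1+3+1+1 = 10.
Pick's theorem gives I = A − B/2 + 1 = 2209 − 10/2 + 1 = 2205, so the closed region contains I + B = 2205 + 10 = 2215 lattice points.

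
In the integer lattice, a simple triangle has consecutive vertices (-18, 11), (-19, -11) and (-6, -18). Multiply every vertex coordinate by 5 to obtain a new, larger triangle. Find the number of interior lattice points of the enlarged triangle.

3656

By the shoelace formula, twice the signed area is |[(-18)·(-11) − (-19)·11] + [(-19)·(-18) − (-6)·(-11)] + [(-6)·11 − (-18)·(-18)]| = 293, so the area is 293/2.
The number of boundary lattice points is Σ gcd(|Δx|,|Δy|) = gcd(1,22) + gcd(13,7) + gcd(12,29) = 1+1+1 = 3.
Scaling by 5 multiplies the area by 5² = 25 (so the new area is 3662.5) and multiplies the boundary lattice-point count by 5, giving 15.
By Pick's theorem, the interior count of the dilated polygon is 3662.5 − 15/2 + 1 = 3656.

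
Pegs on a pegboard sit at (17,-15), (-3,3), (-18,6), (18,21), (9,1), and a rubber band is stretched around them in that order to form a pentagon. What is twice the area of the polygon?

Using the shoelace formula, 2A = |[17·3 − (-3)·(-15)] + [(-3)·6 − (-18)·3] + [(-18)·21 − 18·6] + [18·1 − 9·21] + [9·(-15) − 17·1]| = 767, so the area is 383.5.

767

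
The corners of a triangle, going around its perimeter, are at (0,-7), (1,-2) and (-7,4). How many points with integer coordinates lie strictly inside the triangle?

22

The shoelace formula gives twice the area as |[0·(-2) − 1·(-7)] + [1·4 − (-7)·(-2)] + [(-7)·(-7) − 0·4]| = 46, so the area is 23.
Along each edge there are gcd(|Δx|,|Δy|)+1 lattice points, so counting each shared vertex once the boundary has gcd(1,5) + gcd(8,6) + gcd(7,11) = 1+2+1 = 4.
By Pick's theorem A = I + B/2 − 1, so I = 23 − 4/2 + 1 = 22.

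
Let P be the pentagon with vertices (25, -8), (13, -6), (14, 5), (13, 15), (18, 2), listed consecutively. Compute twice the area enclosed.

Using the shoelace formula, 2A = |(25·(-6) − 13·(-8)) + (13·5 − 14·(-6)) + (14·15 − 13·5) + (13·2 − 18·15) + (18·(-8) − 25·2)| = 190, so the area is 95.

190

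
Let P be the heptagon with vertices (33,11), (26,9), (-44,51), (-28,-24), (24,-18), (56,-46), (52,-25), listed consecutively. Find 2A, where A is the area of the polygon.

Using the shoelace formula, 2A = |[33·9 − 26·11] + [26·51 − (-44)·9] + [(-44)·(-24) − (-28)·51] + [(-28)·(-18) − 24·(-24)] + [24·(-46) − 56·(-18)] + [56·(-25) − 52·(-46)] + [52·11 − 33·(-25)]| = 7590, so the area is 3795.

7590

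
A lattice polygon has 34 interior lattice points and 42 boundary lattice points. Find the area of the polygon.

54

Pick's theorem states A = I + B/2 − 1, so A = 34 + 42/2 − 1 = 54.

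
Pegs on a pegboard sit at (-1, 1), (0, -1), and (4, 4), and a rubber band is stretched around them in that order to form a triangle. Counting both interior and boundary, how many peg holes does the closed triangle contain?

9

By the shoelace formula, twice the signed area is |[(-1)·(-1) − 0·1] + [0·4 − 4·(-1)] + [4·1 − (-1)·4]| = 13, so the area is 13/2.
The number of boundary lattice points is Σ gcd(|Δx|,|Δy|) = gcd(1,2) + gcd(4,5) + gcd(5,3) = 1+1+1 = 3.
Pick's theorem gives I = A − B/2 + 1 = 13/2 − 3/2 + 1 = 6, so the closed region contains I + B = 6 + 3 = 9 lattice points.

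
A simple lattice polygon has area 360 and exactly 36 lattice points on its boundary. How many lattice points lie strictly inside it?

343

Pick's theorem A = I + B/2 − 1 rearranges to I = A − B/2 + 1 = 360 − 36/2 + 1 = 343.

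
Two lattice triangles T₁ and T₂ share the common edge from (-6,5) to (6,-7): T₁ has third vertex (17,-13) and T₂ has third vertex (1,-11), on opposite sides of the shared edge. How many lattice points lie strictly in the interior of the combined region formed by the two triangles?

The union is the simple quadrilateral with vertices (-6,5), (17,-13), (6,-7), (1,-11) in order.
By the shoelace formula, twice the signed area is |((-6)·(-13) − 17·5) + (17·(-7) − 6·(-13)) + (6·(-11) − 1·(-7)) + (1·5 − (-6)·(-11))| = 168, so the area is 84.
Summing gcd(|Δx|,|Δy|) over the edges gives the boundary count: gcd(23,18) + gcd(11,6) + gcd(5,4) + gcd(7,16) = 1+1+1+1 = 4.
By Pick's theorem I = A − B/2 + 1 = 84 − 4/2 + 1 = 83.

83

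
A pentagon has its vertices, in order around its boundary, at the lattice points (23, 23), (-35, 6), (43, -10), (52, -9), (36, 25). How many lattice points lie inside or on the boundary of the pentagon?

By the shoelace formula, twice the signed area is |(23·6 − (-35)·23) + ((-35)·(-10) − 43·6) + (43·(-9) − 52·(-10)) + (52·25 − 36·(-9)) + (36·23 − 23·25)| = 3045, so the area is 1522.5.
Summing gcd(|Δx|,|Δy|) over the edges gives the boundary count: gcd(58,17) + gcd(78,16) + gcd(9,1) + gcd(16,34) + gcd(13,2) = 1+2+1+2+1 = 7.
Pick's theorem gives I = A − B/2 + 1 = 1522.5 − 7/2 + 1 = 1520, so the closed region contains I + B = 1520 + 7 = 1527 lattice points.

1527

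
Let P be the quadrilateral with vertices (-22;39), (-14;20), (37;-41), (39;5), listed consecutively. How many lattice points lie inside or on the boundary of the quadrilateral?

By the shoelace formula, twice the signed area is |[(-22)·20 − (-14)·39] + [(-14)·(-41) − 37·20] + [37·5 − 39·(-41)] + [39·39 − (-22)·5]| = 3355, so the area is 3355/2.
Summing gcd(|Δx|,|Δy|) over the edges gives the boundary count: gcd(8,19) + gcd(51,61) + gcd(2,46) + gcd(61,34) = 1+1+2+1 = 5.
Pick's theorem gives I = A − B/2 + 1 = 3355/2 − 5/2 + 1 = 1676, so the closed region contains I + B = 1676 + 5 = 1681 lattice points.

1681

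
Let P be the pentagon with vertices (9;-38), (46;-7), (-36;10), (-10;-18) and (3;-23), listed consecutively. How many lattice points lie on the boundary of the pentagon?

8

Summing gcd(|Δx|,|Δy|) over the edges gives the boundary count: gcd(37,31) + gcd(82,17) + gcd(26,28) + gcd(13,5) + gcd(6,15) = 1+1+2+1+3 = 8.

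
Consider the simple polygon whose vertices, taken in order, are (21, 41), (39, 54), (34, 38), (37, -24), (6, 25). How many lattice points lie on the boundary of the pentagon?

The number of boundary lattice points is Σ gcd(|Δx|,|Δy|) = gcd(18,13) + gcd(5,16) + gcd(3,62) + gcd(31,49) + gcd(15,16) = 1+1+1+1+1 = 5.

5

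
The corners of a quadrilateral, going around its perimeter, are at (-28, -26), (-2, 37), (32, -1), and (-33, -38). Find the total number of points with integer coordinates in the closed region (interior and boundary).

1866

By the shoelace formula, twice the signed area is |((-28)·37 − (-2)·(-26)) + ((-2)·(-1) − 32·37) + (32·(-38) − (-33)·(-1)) + ((-33)·(-26) − (-28)·(-38))| = 3725, so the area is 1862.5.
Summing gcd(|Δx|,|Δy|) over the edges gives the boundary count: gcd(26,63) + gcd(34,38) + gcd(65,37) + gcd(5,12) = 1+2+1+1 = 5.
Pick's theorem gives I = A − B/2 + 1 = 1862.5 − 5/2 + 1 = 1861, so the closed region contains I + B = 1861 + 5 = 1866 lattice points.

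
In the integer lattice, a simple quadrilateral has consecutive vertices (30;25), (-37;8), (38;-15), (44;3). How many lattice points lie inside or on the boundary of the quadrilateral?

1606

Using the shoelace formula, 2A = |(30·8 − (-37)·25) + ((-37)·(-15) − 38·8) + (38·3 − 44·(-15)) + (44·25 − 30·3)| = 3200, so the area is 1600.
Summing gcd(|Δx|,|Δy|) over the edges gives the boundary count: gcd(67,17) + gcd(75,23) + gcd(6,18) + gcd(14,22) = 1+1+6+2 = 10.
Pick's theorem gives I = A − B/2 + 1 = 1600 − 10/2 + 1 = 1596, so the closed region contains I + B = 1596 + 10 = 1606 lattice points.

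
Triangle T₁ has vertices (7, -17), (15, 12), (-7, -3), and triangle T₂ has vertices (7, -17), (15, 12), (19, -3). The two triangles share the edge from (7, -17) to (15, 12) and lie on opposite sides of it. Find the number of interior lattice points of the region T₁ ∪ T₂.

369

The union is the simple quadrilateral with vertices (7, -17), (-7, -3), (15, 12), (19, -3) in order.
Using the shoelace formula, 2A = |(7·(-3) − (-7)·(-17)) + ((-7)·12 − 15·(-3)) + (15·(-3) − 19·12) + (19·(-17) − 7·(-3))| = 754, so the area is 377.
Summing gcd(|Δx|,|Δy|) over the edges gives the boundary count: gcd(14,14) + gcd(22,15) + gcd(4,15) + gcd(12,14) = 14+1+1+2 = 18.
By Pick's theorem I = A − B/2 + 1 = 377 − 18/2 + 1 = 369.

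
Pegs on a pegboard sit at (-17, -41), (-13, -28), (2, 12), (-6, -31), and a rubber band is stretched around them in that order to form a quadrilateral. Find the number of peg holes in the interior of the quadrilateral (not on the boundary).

Using the shoelace formula, 2A = |[(-17)·(-28) − (-13)·(-41)] + [(-13)·12 − 2·(-28)] + [2·(-31) − (-6)·12] + [(-6)·(-41) − (-17)·(-31)]| = 428, so the area is 214.
Along each edge there are gcd(|Δx|,|Δy|)+1 lattice points, so counting each shared vertex once the boundary has gcd(4,13) + gcd(15,40) + gcd(8,43) + gcd(11,10) = 1+5+1+1 = 8.
Pick's theorem gives I = A − B/2 + 1 = 214 − 8/2 + 1 = 211.

211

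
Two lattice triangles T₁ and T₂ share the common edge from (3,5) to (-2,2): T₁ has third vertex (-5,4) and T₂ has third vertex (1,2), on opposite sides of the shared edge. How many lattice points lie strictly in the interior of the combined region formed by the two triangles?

12

The union is the simple quadrilateral with vertices (3,5), (-5,4), (-2,2), (1,2) in order.
Using the shoelace formula, 2A = |(3·4 − (-5)·5) + ((-5)·2 − (-2)·4) + ((-2)·2 − 1·2) + (1·5 − 3·2)| = 28, so the area is 14.
Along each edge there are gcd(|Δx|,|Δy|)+1 lattice points, so counting each shared vertex once the boundary has gcd(8,1) + gcd(3,2) + gcd(3,0) + gcd(2,3) = 1+1+3+1 = 6.
By Pick's theorem I = A − B/2 + 1 = 14 − 6/2 + 1 = 12.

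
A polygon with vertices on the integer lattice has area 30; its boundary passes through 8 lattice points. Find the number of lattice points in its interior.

27

From Pick's theorem, I = A − B/2 + 1 = 30 − 8/2 + 1 = 27.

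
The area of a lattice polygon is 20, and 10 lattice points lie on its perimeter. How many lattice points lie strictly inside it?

From Pick's theorem, I = A − B/2 + 1 = 20 − 10/2 + 1 = 16.

16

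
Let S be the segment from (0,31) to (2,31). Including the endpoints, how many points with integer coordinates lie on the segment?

3

The number of lattice points on a segment between lattice points is gcd(|Δx|,|Δy|) + 1 = gcd(2,0) + 1 = 2 + 1 = 3.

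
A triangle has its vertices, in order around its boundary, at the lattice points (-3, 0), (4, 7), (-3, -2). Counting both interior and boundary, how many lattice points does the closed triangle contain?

13

Using the shoelace formula, 2A = |[(-3)·7 − 4·0] + [4·(-2) − (-3)·7] + [(-3)·0 − (-3)·(-2)]| = 14, so the area is 7.
The number of boundary lattice points is Σ gcd(|Δx|,|Δy|) = gcd(7,7) + gcd(7,9) + gcd(0,2) = 7+1+2 = 10.
Pick's theorem gives I = A − B/2 + 1 = 7 − 10/2 + 1 = 3, so the closed region contains I + B = 3 + 10 = 13 lattice points.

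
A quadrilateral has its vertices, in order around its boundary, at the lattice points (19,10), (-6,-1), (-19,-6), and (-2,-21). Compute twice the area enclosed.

The shoelace formula gives twice the area as |(19·(-1) − (-6)·10) + ((-6)·(-6) − (-19)·(-1)) + ((-19)·(-21) − (-2)·(-6)) + ((-2)·10 − 19·(-21))| = 824, so the area is 412.

824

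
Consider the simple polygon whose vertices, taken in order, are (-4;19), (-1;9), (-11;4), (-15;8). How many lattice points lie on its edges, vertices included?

21

The number of boundary lattice points is Σ gcd(|Δx|,|Δy|) = gcd(3,10) + gcd(10,5) + gcd(4,4) + gcd(11,11) = 1+5+4+11 = 21.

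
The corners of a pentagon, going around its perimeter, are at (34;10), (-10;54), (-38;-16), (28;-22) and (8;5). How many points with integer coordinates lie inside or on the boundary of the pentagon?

Using the shoelace formula, 2A = |[34·54 − (-10)·10] + [(-10)·(-16) − (-38)·54] + [(-38)·(-22) − 28·(-16)] + [28·5 − 8·(-22)] + [8·10 − 34·5]| = 5658, so the area is 2829.
The number of boundary lattice points is Σ gcd(|Δx|,|Δy|) = gcd(44,44) + gcd(28,70) + gcd(66,6) + gcd(20,27) + gcd(26,5) = 44+14+6+1+1 = 66.
Pick's theorem gives I = A − B/2 + 1 = 2829 − 66/2 + 1 = 2797, so the closed region contains I + B = 2797 + 66 = 2863 lattice points.

2863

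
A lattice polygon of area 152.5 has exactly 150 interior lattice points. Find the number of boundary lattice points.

Pick's theorem gives A = I + B/2 − 1, so B = 2(A − I + 1) = 2(152.5 − 150 + 1) = 7.

7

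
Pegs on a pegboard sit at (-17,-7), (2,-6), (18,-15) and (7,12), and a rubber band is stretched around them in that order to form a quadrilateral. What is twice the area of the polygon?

Using the shoelace formula, 2A = |((-17)·(-6) − 2·(-7)) + (2·(-15) − 18·(-6)) + (18·12 − 7·(-15)) + (7·(-7) − (-17)·12)| = 670, so the area is 335.

670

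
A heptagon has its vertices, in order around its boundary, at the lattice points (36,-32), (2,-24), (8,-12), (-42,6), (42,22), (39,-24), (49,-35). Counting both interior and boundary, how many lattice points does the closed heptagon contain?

2323

Using the shoelace formula, 2A = |[36·(-24) − 2·(-32)] + [2·(-12) − 8·(-24)] + [8·6 − (-42)·(-12)] + [(-42)·22 − 42·6] + [42·(-24) − 39·22] + [39·(-35) − 49·(-24)] + [49·(-32) − 36·(-35)]| = 4627, so the area is 2313.5.
Summing gcd(|Δx|,|Δy|) over the edges gives the boundary count: gcd(34,8) + gcd(6,12) + gcd(50,18) + gcd(84,16) + gcd(3,46) + gcd(10,11) + gcd(13,3) = 2+6+2+4+1+1+1 = 17.
Pick's theorem gives I = A − B/2 + 1 = 2313.5 − 17/2 + 1 = 2306, so the closed region contains I + B = 2306 + 17 = 2323 lattice points.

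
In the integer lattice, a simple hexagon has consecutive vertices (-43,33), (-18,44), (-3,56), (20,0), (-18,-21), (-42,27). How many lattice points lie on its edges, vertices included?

Along each edge there are gcd(|Δx|,|Δy|)+1 lattice points, so counting each shared vertex once the boundary has gcd(25,11) + gcd(15,12) + gcd(23,56) + gcd(38,21) + gcd(24,48) + gcd(1,6) = 1+3+1+1+24+1 = 31.

31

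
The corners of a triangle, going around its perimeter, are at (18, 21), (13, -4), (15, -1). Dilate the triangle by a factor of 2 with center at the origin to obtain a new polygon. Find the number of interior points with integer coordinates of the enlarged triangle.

64

Using the shoelace formula, 2A = |[18·(-4) − 13·21] + [13·(-1) − 15·(-4)] + [15·21 − 18·(-1)]| = 35, so the area is 17.5.
The number of boundary lattice points is Σ gcd(|Δx|,|Δy|) = gcd(5,25) + gcd(2,3) + gcd(3,22) = 5+1+1 = 7.
Scaling by 2 multiplies the area by 2² = 4 (so the new area is 70) and multiplies the boundary lattice-point count by 2, giving 14.
By Pick's theorem, the interior count of the dilated polygon is 70 − 14/2 + 1 = 64.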